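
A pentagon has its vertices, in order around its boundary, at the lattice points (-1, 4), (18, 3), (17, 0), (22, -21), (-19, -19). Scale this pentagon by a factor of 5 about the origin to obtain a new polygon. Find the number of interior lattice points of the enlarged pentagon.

17426

By the shoelace formula, twice the signed area is |[(-1)·3 − 18·4] + [18·0 − 17·3] + [17·(-21) − 22·0] + [22·(-19) − (-19)·(-21)] + [(-19)·4 − (-1)·(-19)]| = 1395, so the area is 697.5.
Along each edge there are gcd(|Δx|,|Δy|)+1 lattice points, so counting each shared vertex once the boundary has gcd(19,1) + gcd(1,3) + gcd(5,21) + gcd(41,2) + gcd(18,23) = 1+1+1+1+1 = 5.
Scaling by 5 multiplies the area by 5² = 25 (so the new area is 17437.5) and multiplies the boundary lattice-point count by 5, giving 25.
By Pick's theorem, the interior count of the dilated polygon is 17437.5 − 25/2 + 1 = 17426.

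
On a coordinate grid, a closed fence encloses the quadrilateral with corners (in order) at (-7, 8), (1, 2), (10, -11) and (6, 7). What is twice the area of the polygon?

By the shoelace formula, twice the signed area is |[(-7)·2 − 1·8] + [1·(-11) − 10·2] + [10·7 − 6·(-11)] + [6·8 − (-7)·7]| = 180, so the area is 90.

180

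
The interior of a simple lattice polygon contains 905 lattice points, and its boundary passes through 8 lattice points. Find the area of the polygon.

908

Pick's theorem states A = I + B/2 − 1, so A = 905 + 8/2 − 1 = 908.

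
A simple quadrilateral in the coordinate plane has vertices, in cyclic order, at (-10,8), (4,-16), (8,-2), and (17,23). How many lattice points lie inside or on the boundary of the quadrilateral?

Using the shoelace formula, 2A = |[(-10)·(-16) − 4·8] + [4·(-2) − 8·(-16)] + [8·23 − 17·(-2)] + [17·8 − (-10)·23]| = 832, so the area is 416.
The number of boundary lattice points is Σ gcd(|Δx|,|Δy|) = gcd(14,24) + gcd(4,14) + gcd(9,25) + gcd(27,15) = 2+2+1+3 = 8.
Pick's theorem gives I = A − B/2 + 1 = 416 − 8/2 + 1 = 413, so the closed region contains I + B = 413 + 8 = 421 lattice points.

421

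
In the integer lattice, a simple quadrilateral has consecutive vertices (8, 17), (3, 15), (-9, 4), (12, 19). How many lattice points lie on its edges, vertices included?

The number of boundary lattice points is Σ gcd(|Δx|,|Δy|) = gcd(5,2) + gcd(12,11) + gcd(21,15) + gcd(4,2) = 1+1+3+2 = 7.

7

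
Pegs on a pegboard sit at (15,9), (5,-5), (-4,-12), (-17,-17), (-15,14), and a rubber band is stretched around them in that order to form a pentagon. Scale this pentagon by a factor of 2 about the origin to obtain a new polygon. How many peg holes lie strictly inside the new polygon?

2339

Using the shoelace formula, 2A = |[15·(-5) − 5·9] + [5·(-12) − (-4)·(-5)] + [(-4)·(-17) − (-17)·(-12)] + [(-17)·14 − (-15)·(-17)] + [(-15)·9 − 15·14]| = 1174, so the area is 587.
Summing gcd(|Δx|,|Δy|) over the edges gives the boundary count: gcd(10,14) + gcd(9,7) + gcd(13,5) + gcd(2,31) + gcd(30,5) = 2+1+1+1+5 = 10.
Scaling by 2 multiplies the area by 2² = 4 (so the new area is 2348) and multiplies the boundary lattice-point count by 2, giving 20.
By Pick's theorem, the interior count of the dilated polygon is 2348 − 20/2 + 1 = 2339.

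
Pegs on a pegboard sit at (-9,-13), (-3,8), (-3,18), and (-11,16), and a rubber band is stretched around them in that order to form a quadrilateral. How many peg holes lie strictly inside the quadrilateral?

The shoelace formula gives twice the area as |[(-9)·8 − (-3)·(-13)] + [(-3)·18 − (-3)·8] + [(-3)·16 − (-11)·18] + [(-11)·(-13) − (-9)·16]| = 296, so the area is 148.
Along each edge there are gcd(|Δx|,|Δy|)+1 lattice points, so counting each shared vertex once the boundary has gcd(6,21) + gcd(0,10) + gcd(8,2) + gcd(2,29) = 3+10+2+1 = 16.
Pick's theorem gives I = A − B/2 + 1 = 148 − 16/2 + 1 = 141.

141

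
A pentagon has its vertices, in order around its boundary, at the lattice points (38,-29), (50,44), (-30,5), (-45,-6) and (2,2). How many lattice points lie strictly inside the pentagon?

By the shoelace formula, twice the signed area is |[38·44 − 50·(-29)] + [50·5 − (-30)·44] + [(-30)·(-6) − (-45)·5] + [(-45)·2 − 2·(-6)] + [2·(-29) − 38·2]| = 4885, so the area is 2442.5.
Summing gcd(|Δx|,|Δy|) over the edges gives the boundary count: gcd(12,73) + gcd(80,39) + gcd(15,11) + gcd(47,8) + gcd(36,31) = 1+1+1+1+1 = 5.
Pick's theorem gives I = A − B/2 + 1 = 2442.5 − 5/2 + 1 = 2441.

2441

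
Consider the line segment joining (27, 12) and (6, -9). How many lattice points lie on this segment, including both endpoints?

22

The number of lattice points on a segment between lattice points is gcd(|Δx|,|Δy|) + 1 = gcd(21,21) + 1 = 21 + 1 = 22.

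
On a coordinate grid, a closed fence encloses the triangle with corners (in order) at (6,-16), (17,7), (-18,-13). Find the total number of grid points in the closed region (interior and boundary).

298

Using the shoelace formula, 2A = |(6·7 − 17·(-16)) + (17·(-13) − (-18)·7) + ((-18)·(-16) − 6·(-13))| = 585, so the area is 292.5.
Along each edge there are gcd(|Δx|,|Δy|)+1 lattice points, so counting each shared vertex once the boundary has gcd(11,23) + gcd(35,20) + gcd(24,3) = 1+5+3 = 9.
Pick's theorem gives I = A − B/2 + 1 = 292.5 − 9/2 + 1 = 289, so the closed region contains I + B = 289 + 9 = 298 lattice points.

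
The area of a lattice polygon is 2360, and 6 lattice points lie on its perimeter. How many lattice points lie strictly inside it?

2358

Pick's theorem A = I + B/2 − 1 rearranges to I = A − B/2 + 1 = 2360 − 6/2 + 1 = 2358.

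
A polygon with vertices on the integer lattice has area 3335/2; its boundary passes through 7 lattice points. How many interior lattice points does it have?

From Pick's theorem, I = A − B/2 + 1 = 3335/2 − 7/2 + 1 = 1665.

1665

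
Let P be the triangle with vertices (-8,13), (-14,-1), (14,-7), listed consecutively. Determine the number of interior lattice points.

By the shoelace formula, twice the signed area is |((-8)·(-1) − (-14)·13) + ((-14)·(-7) − 14·(-1)) + (14·13 − (-8)·(-7))| = 428, so the area is 214.
Summing gcd(|Δx|,|Δy|) over the edges gives the boundary count: gcd(6,14) + gcd(28,6) + gcd(22,20) = 2+2+2 = 6.
By Pick's theorem A = I + B/2 − 1, so I = 214 − 6/2 + 1 = 212.

212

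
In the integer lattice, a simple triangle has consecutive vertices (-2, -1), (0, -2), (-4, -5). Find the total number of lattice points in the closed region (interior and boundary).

8

By the shoelace formula, twice the signed area is |[(-2)·(-2) − 0·(-1)] + [0·(-5) − (-4)·(-2)] + [(-4)·(-1) − (-2)·(-5)]| = 10, so the area is 5.
Along each edge there are gcd(|Δx|,|Δy|)+1 lattice points, so counting each shared vertex once the boundary has gcd(2,1) + gcd(4,3) + gcd(2,4) = 1+1+2 = 4.
Pick's theorem gives I = A − B/2 + 1 = 5 − 4/2 + 1 = 4, so the closed region contains I + B = 4 + 4 = 8 lattice points.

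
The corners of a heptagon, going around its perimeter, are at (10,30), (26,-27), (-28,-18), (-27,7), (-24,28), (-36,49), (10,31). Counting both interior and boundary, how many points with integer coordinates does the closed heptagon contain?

By the shoelace formula, twice the signed area is |[10·(-27) − 26·30] + [26·(-18) − (-28)·(-27)] + [(-28)·7 − (-27)·(-18)] + [(-27)·28 − (-24)·7] + [(-24)·49 − (-36)·28] + [(-36)·31 − 10·49] + [10·30 − 10·31]| = 5328, so the area is 2664.
Along each edge there are gcd(|Δx|,|Δy|)+1 lattice points, so counting each shared vertex once the boundary has gcd(16,57) + gcd(54,9) + gcd(1,25) + gcd(3,21) + gcd(12,21) + gcd(46,18) + gcd(0,1) = 1+9+1+3+3+2+1 = 20.
Pick's theorem gives I = A − B/2 + 1 = 2664 − 20/2 + 1 = 2655, so the closed region contains I + B = 2655 + 20 = 2675 lattice points.

2675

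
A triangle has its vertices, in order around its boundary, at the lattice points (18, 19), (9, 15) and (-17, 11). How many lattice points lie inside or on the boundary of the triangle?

The shoelace formula gives twice the area as |(18·15 − 9·19) + (9·11 − (-17)·15) + ((-17)·19 − 18·11)| = 68, so the area is 34.
The number of boundary lattice points is Σ gcd(|Δx|,|Δy|) = gcd(9,4) + gcd(26,4) + gcd(35,8) = 1+2+1 = 4.
Pick's theorem gives I = A − B/2 + 1 = 34 − 4/2 + 1 = 33, so the closed region contains I + B = 33 + 4 = 37 lattice points.

37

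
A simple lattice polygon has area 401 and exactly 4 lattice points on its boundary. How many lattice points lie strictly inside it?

400

From Pick's theorem, I = A − B/2 + 1 = 401 − 4/2 + 1 = 400.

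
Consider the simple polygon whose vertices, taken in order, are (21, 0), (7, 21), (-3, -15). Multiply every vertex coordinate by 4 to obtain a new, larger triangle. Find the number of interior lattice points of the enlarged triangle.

5689

Using the shoelace formula, 2A = |[21·21 − 7·0] + [7·(-15) − (-3)·21] + [(-3)·0 − 21·(-15)]| = 714, so the area is 357.
The number of boundary lattice points is Σ gcd(|Δx|,|Δy|) = gcd(14,21) + gcd(10,36) + gcd(24,15) = 7+2+3 = 12.
Scaling by 4 multiplies the area by 4² = 16 (so the new area is 5712) and multiplies the boundary lattice-point count by 4, giving 48.
By Pick's theorem, the interior count of the dilated polygon is 5712 − 48/2 + 1 = 5689.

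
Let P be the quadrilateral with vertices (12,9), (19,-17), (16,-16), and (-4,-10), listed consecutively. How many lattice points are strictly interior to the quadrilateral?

Using the shoelace formula, 2A = |[12·(-17) − 19·9] + [19·(-16) − 16·(-17)] + [16·(-10) − (-4)·(-16)] + [(-4)·9 − 12·(-10)]| = 547, so the area is 273.5.
Along each edge there are gcd(|Δx|,|Δy|)+1 lattice points, so counting each shared vertex once the boundary has gcd(7,26) + gcd(3,1) + gcd(20,6) + gcd(16,19) = 1+1+2+1 = 5.
Pick's theorem gives I = A − B/2 + 1 = 273.5 − 5/2 + 1 = 272.

272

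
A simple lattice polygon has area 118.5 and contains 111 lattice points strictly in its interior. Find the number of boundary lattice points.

Pick's theorem gives A = I + B/2 − 1, so B = 2(A − I + 1) = 2(118.5 − 111 + 1) = 17.

17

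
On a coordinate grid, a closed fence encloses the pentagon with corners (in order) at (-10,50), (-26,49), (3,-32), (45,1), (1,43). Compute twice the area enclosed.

5352

Using the shoelace formula, 2A = |((-10)·49 − (-26)·50) + ((-26)·(-32) − 3·49) + (3·1 − 45·(-32)) + (45·43 − 1·1) + (1·50 − (-10)·43)| = 5352, so the area is 2676.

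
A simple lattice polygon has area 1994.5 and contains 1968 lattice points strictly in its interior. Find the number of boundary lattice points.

Pick's theorem gives A = I + B/2 − 1, so B = 2(A − I + 1) = 2(1994.5 − 1968 + 1) = 55.

55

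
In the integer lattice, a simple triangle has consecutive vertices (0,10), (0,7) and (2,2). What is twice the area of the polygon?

6

By the shoelace formula, twice the signed area is |[0·7 − 0·10] + [0·2 − 2·7] + [2·10 − 0·2]| = 6, so the area is 3.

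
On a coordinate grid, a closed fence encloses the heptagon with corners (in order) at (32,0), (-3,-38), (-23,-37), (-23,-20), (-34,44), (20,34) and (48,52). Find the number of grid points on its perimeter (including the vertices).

28

Summing gcd(|Δx|,|Δy|) over the edges gives the boundary count: gcd(35,38) + gcd(20,1) + gcd(0,17) + gcd(11,64) + gcd(54,10) + gcd(28,18) + gcd(16,52) = 1+1+17+1+2+2+4 = 28.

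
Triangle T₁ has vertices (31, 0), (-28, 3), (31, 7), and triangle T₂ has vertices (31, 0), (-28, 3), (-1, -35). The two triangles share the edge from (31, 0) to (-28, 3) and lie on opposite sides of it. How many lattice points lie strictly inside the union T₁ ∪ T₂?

The union is the simple quadrilateral with vertices (31, 0), (31, 7), (-28, 3), (-1, -35) in order.
Using the shoelace formula, 2A = |(31·7 − 31·0) + (31·3 − (-28)·7) + ((-28)·(-35) − (-1)·3) + ((-1)·0 − 31·(-35))| = 2574, so the area is 1287.
The number of boundary lattice points is Σ gcd(|Δx|,|Δy|) = gcd(0,7) + gcd(59,4) + gcd(27,38) + gcd(32,35) = 7+1+1+1 = 10.
By Pick's theorem I = A − B/2 + 1 = 1287 − 10/2 + 1 = 1283.

1283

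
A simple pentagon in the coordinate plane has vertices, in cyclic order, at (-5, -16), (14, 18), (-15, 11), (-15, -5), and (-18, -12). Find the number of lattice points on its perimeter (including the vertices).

The number of boundary lattice points is Σ gcd(|Δx|,|Δy|) = gcd(19,34) + gcd(29,7) + gcd(0,16) + gcd(3,7) + gcd(13,4) = 1+1+16+1+1 = 20.

20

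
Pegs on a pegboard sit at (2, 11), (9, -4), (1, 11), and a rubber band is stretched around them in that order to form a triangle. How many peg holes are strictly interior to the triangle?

7

The shoelace formula gives twice the area as |(2·(-4) − 9·11) + (9·11 − 1·(-4)) + (1·11 − 2·11)| = 15, so the area is 15/2.
Along each edge there are gcd(|Δx|,|Δy|)+1 lattice points, so counting each shared vertex once the boundary has gcd(7,15) + gcd(8,15) + gcd(1,0) = 1+1+1 = 3.
Pick's theorem gives I = A − B/2 + 1 = 15/2 − 3/2 + 1 = 7.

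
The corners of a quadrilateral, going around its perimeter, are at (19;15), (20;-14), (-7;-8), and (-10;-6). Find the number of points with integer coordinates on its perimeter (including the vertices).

The number of boundary lattice points is Σ gcd(|Δx|,|Δy|) = gcd(1,29) + gcd(27,6) + gcd(3,2) + gcd(29,21) = 1+3+1+1 = 6.

6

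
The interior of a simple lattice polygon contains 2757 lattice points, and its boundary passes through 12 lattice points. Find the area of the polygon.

Pick's theorem states A = I + B/2 − 1, so A = 2757 + 12/2 − 1 = 2762.

2762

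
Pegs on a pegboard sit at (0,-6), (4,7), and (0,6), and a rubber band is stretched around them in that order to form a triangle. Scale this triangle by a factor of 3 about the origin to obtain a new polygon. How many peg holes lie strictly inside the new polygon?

196

Using the shoelace formula, 2A = |(0·7 − 4·(-6)) + (4·6 − 0·7) + (0·(-6) − 0·6)| = 48, so the area is 24.
The number of boundary lattice points is Σ gcd(|Δx|,|Δy|) = gcd(4,13) + gcd(4,1) + gcd(0,12) = 1+1+12 = 14.
Scaling by 3 multiplies the area by 3² = 9 (so the new area is 216) and multiplies the boundary lattice-point count by 3, giving 42.
By Pick's theorem, the interior count of the dilated polygon is 216 − 42/2 + 1 = 196.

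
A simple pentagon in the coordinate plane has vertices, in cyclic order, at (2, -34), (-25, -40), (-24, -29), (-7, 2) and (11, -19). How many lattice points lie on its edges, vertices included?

11

The number of boundary lattice points is Σ gcd(|Δx|,|Δy|) = gcd(27,6) + gcd(1,11) + gcd(17,31) + gcd(18,21) + gcd(9,15) = 3+1+1+3+3 = 11.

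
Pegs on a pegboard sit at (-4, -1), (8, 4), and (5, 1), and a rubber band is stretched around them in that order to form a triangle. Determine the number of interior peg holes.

9

Using the shoelace formula, 2A = |((-4)·4 − 8·(-1)) + (8·1 − 5·4) + (5·(-1) − (-4)·1)| = 21, so the area is 21/2.
Along each edge there are gcd(|Δx|,|Δy|)+1 lattice points, so counting each shared vertex once the boundary has gcd(12,5) + gcd(3,3) + gcd(9,2) = 1+3+1 = 5.
By Pick's theorem A = I + B/2 − 1, so I = 21/2 − 5/2 + 1 = 9.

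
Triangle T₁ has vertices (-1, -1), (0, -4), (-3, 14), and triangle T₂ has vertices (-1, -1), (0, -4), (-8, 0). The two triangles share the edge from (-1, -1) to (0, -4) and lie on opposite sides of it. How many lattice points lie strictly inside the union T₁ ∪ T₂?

11

The union is the simple quadrilateral with vertices (-1, -1), (-3, 14), (0, -4), (-8, 0) in order.
The shoelace formula gives twice the area as |[(-1)·14 − (-3)·(-1)] + [(-3)·(-4) − 0·14] + [0·0 − (-8)·(-4)] + [(-8)·(-1) − (-1)·0]| = 29, so the area is 29/2.
The number of boundary lattice points is Σ gcd(|Δx|,|Δy|) = gcd(2,15) + gcd(3,18) + gcd(8,4) + gcd(7,1) = 1+3+4+1 = 9.
By Pick's theorem I = A − B/2 + 1 = 29/2 − 9/2 + 1 = 11.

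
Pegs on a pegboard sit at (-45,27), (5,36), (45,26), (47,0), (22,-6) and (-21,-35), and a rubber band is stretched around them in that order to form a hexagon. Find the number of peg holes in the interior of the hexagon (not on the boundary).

3886

The shoelace formula gives twice the area as |[(-45)·36 − 5·27] + [5·26 − 45·36] + [45·0 − 47·26] + [47·(-6) − 22·0] + [22·(-35) − (-21)·(-6)] + [(-21)·27 − (-45)·(-35)]| = 7787, so the area is 3893.5.
Summing gcd(|Δx|,|Δy|) over the edges gives the boundary count: gcd(50,9) + gcd(40,10) + gcd(2,26) + gcd(25,6) + gcd(43,29) + gcd(24,62) = 1+10+2+1+1+2 = 17.
Pick's theorem gives I = A − B/2 + 1 = 3893.5 − 17/2 + 1 = 3886.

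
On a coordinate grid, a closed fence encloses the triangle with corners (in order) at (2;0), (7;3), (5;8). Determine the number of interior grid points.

The shoelace formula gives twice the area as |(2·3 − 7·0) + (7·8 − 5·3) + (5·0 − 2·8)| = 31, so the area is 31/2.
Along each edge there are gcd(|Δx|,|Δy|)+1 lattice points, so counting each shared vertex once the boundary has gcd(5,3) + gcd(2,5) + gcd(3,8) = 1+1+1 = 3.
By Pick's theorem A = I + B/2 − 1, so I = 31/2 − 3/2 + 1 = 15.

15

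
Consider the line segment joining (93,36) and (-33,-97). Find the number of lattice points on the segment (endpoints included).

The number of lattice points on a segment between lattice points is gcd(|Δx|,|Δy|) + 1 = gcd(126,133) + 1 = 7 + 1 = 8.

8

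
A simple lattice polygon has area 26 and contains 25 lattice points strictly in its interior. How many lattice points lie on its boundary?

4

Pick's theorem gives A = I + B/2 − 1, so B = 2(A − I + 1) = 2(26 − 25 + 1) = 4.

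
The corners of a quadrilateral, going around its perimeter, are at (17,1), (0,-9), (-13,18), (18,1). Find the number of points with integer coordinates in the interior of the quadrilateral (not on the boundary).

302

The shoelace formula gives twice the area as |(17·(-9) − 0·1) + (0·18 − (-13)·(-9)) + ((-13)·1 − 18·18) + (18·1 − 17·1)| = 606, so the area is 303.
Along each edge there are gcd(|Δx|,|Δy|)+1 lattice points, so counting each shared vertex once the boundary has gcd(17,10) + gcd(13,27) + gcd(31,17) + gcd(1,0) = 1+1+1+1 = 4.
Pick's theorem gives I = A − B/2 + 1 = 303 − 4/2 + 1 = 302.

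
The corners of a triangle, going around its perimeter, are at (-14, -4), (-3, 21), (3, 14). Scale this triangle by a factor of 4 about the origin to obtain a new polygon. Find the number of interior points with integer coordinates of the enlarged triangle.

By the shoelace formula, twice the signed area is |[(-14)·21 − (-3)·(-4)] + [(-3)·14 − 3·21] + [3·(-4) − (-14)·14]| = 227, so the area is 227/2.
The number of boundary lattice points is Σ gcd(|Δx|,|Δy|) = gcd(11,25) + gcd(6,7) + gcd(17,18) = 1+1+1 = 3.
Scaling by 4 multiplies the area by 4² = 16 (so the new area is 1816) and multiplies the boundary lattice-point count by 4, giving 12.
By Pick's theorem, the interior count of the dilated polygon is 1816 − 12/2 + 1 = 1811.

1811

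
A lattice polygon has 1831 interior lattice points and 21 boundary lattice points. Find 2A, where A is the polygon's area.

3681

By Pick's theorem, A = I + B/2 − 1 = 1831 + 21/2 − 1 = 3681/2.
Hence 2A = 3681.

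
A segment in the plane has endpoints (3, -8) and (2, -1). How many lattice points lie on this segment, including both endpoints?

2

The number of lattice points on a segment between lattice points is gcd(|Δx|,|Δy|) + 1 = gcd(1,7) + 1 = 1 + 1 = 2.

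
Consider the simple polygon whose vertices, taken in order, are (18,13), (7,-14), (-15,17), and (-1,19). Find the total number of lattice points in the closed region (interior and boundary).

The shoelace formula gives twice the area as |(18·(-14) − 7·13) + (7·17 − (-15)·(-14)) + ((-15)·19 − (-1)·17) + ((-1)·13 − 18·19)| = 1057, so the area is 528.5.
The number of boundary lattice points is Σ gcd(|Δx|,|Δy|) = gcd(11,27) + gcd(22,31) + gcd(14,2) + gcd(19,6) = 1+1+2+1 = 5.
Pick's theorem gives I = A − B/2 + 1 = 528.5 − 5/2 + 1 = 527, so the closed region contains I + B = 527 + 5 = 532 lattice points.

532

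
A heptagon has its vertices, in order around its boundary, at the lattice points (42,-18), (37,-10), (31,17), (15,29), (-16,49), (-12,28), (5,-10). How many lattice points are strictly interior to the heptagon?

1734

By the shoelace formula, twice the signed area is |[42·(-10) − 37·(-18)] + [37·17 − 31·(-10)] + [31·29 − 15·17] + [15·49 − (-16)·29] + [(-16)·28 − (-12)·49] + [(-12)·(-10) − 5·28] + [5·(-18) − 42·(-10)]| = 3478, so the area is 1739.
Summing gcd(|Δx|,|Δy|) over the edges gives the boundary count: gcd(5,8) + gcd(6,27) + gcd(16,12) + gcd(31,20) + gcd(4,21) + gcd(17,38) + gcd(37,8) = 1+3+4+1+1+1+1 = 12.
By Pick's theorem A = I + B/2 − 1, so I = 1739 − 12/2 + 1 = 1734.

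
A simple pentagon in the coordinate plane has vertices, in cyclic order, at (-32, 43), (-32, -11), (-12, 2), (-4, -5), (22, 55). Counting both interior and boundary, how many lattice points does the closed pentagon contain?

2131

Using the shoelace formula, 2A = |[(-32)·(-11) − (-32)·43] + [(-32)·2 − (-12)·(-11)] + [(-12)·(-5) − (-4)·2] + [(-4)·55 − 22·(-5)] + [22·43 − (-32)·55]| = 4196, so the area is 2098.
Summing gcd(|Δx|,|Δy|) over the edges gives the boundary count: gcd(0,54) + gcd(20,13) + gcd(8,7) + gcd(26,60) + gcd(54,12) = 54+1+1+2+6 = 64.
Pick's theorem gives I = A − B/2 + 1 = 2098 − 64/2 + 1 = 2067, so the closed region contains I + B = 2067 + 64 = 2131 lattice points.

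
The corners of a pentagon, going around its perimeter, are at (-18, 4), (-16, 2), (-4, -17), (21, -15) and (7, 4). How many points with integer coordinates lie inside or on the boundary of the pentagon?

The shoelace formula gives twice the area as |[(-18)·2 − (-16)·4] + [(-16)·(-17) − (-4)·2] + [(-4)·(-15) − 21·(-17)] + [21·4 − 7·(-15)] + [7·4 − (-18)·4]| = 1014, so the area is 507.
Along each edge there are gcd(|Δx|,|Δy|)+1 lattice points, so counting each shared vertex once the boundary has gcd(2,2) + gcd(12,19) + gcd(25,2) + gcd(14,19) + gcd(25,0) = 2+1+1+1+25 = 30.
Pick's theorem gives I = A − B/2 + 1 = 507 − 30/2 + 1 = 493, so the closed region contains I + B = 493 + 30 = 523 lattice points.

523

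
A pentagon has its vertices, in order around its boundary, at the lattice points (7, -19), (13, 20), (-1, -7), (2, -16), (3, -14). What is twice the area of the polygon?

Using the shoelace formula, 2A = |[7·20 − 13·(-19)] + [13·(-7) − (-1)·20] + [(-1)·(-16) − 2·(-7)] + [2·(-14) − 3·(-16)] + [3·(-19) − 7·(-14)]| = 407, so the area is 203.5.

407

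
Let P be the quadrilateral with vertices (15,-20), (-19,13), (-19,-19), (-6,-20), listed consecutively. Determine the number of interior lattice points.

528

By the shoelace formula, twice the signed area is |[15·13 − (-19)·(-20)] + [(-19)·(-19) − (-19)·13] + [(-19)·(-20) − (-6)·(-19)] + [(-6)·(-20) − 15·(-20)]| = 1109, so the area is 1109/2.
Summing gcd(|Δx|,|Δy|) over the edges gives the boundary count: gcd(34,33) + gcd(0,32) + gcd(13,1) + gcd(21,0) = 1+32+1+21 = 55.
By Pick's theorem A = I + B/2 − 1, so I = 1109/2 − 55/2 + 1 = 528.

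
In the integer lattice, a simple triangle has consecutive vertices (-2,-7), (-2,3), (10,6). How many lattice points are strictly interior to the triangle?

By the shoelace formula, twice the signed area is |[(-2)·3 − (-2)·(-7)] + [(-2)·6 − 10·3] + [10·(-7) − (-2)·6]| = 120, so the area is 60.
Along each edge there are gcd(|Δx|,|Δy|)+1 lattice points, so counting each shared vertex once the boundary has gcd(0,10) + gcd(12,3) + gcd(12,13) = 10+3+1 = 14.
Pick's theorem gives I = A − B/2 + 1 = 60 − 14/2 + 1 = 54.

54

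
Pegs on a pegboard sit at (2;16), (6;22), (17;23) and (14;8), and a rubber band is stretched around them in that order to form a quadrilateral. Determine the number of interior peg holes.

129

Using the shoelace formula, 2A = |[2·22 − 6·16] + [6·23 − 17·22] + [17·8 − 14·23] + [14·16 − 2·8]| = 266, so the area is 133.
Summing gcd(|Δx|,|Δy|) over the edges gives the boundary count: gcd(4,6) + gcd(11,1) + gcd(3,15) + gcd(12,8) = 2+1+3+4 = 10.
Pick's theorem gives I = A − B/2 + 1 = 133 − 10/2 + 1 = 129.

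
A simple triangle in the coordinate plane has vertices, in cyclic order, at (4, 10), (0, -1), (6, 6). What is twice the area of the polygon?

38

The shoelace formula gives twice the area as |(4·(-1) − 0·10) + (0·6 − 6·(-1)) + (6·10 − 4·6)| = 38, so the area is 19.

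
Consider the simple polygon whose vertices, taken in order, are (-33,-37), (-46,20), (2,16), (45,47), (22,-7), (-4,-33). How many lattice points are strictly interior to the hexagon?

3388

By the shoelace formula, twice the signed area is |((-33)·20 − (-46)·(-37)) + ((-46)·16 − 2·20) + (2·47 − 45·16) + (45·(-7) − 22·47) + (22·(-33) − (-4)·(-7)) + ((-4)·(-37) − (-33)·(-33))| = 6808, so the area is 3404.
Along each edge there are gcd(|Δx|,|Δy|)+1 lattice points, so counting each shared vertex once the boundary has gcd(13,57) + gcd(48,4) + gcd(43,31) + gcd(23,54) + gcd(26,26) + gcd(29,4) = 1+4+1+1+26+1 = 34.
By Pick's theorem A = I + B/2 − 1, so I = 3404 − 34/2 + 1 = 3388.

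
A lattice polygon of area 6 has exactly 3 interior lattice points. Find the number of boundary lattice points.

Pick's theorem gives A = I + B/2 − 1, so B = 2(A − I + 1) = 2(6 − 3 + 1) = 8.

8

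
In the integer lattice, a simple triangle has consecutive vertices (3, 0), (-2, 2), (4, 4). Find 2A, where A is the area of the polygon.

22

By the shoelace formula, twice the signed area is |[3·2 − (-2)·0] + [(-2)·4 − 4·2] + [4·0 − 3·4]| = 22, so the area is 11.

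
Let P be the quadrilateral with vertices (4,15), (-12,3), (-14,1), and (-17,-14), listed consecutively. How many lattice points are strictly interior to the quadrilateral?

114

The shoelace formula gives twice the area as |[4·3 − (-12)·15] + [(-12)·1 − (-14)·3] + [(-14)·(-14) − (-17)·1] + [(-17)·15 − 4·(-14)]| = 236, so the area is 118.
Summing gcd(|Δx|,|Δy|) over the edges gives the boundary count: gcd(16,12) + gcd(2,2) + gcd(3,15) + gcd(21,29) = 4+2+3+1 = 10.
By Pick's theorem A = I + B/2 − 1, so I = 118 − 10/2 + 1 = 114.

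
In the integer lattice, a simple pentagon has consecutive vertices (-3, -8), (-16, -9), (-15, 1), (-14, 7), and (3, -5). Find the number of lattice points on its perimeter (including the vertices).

Summing gcd(|Δx|,|Δy|) over the edges gives the boundary count: gcd(13,1) + gcd(1,10) + gcd(1,6) + gcd(17,12) + gcd(6,3) = 1+1+1+1+3 = 7.

7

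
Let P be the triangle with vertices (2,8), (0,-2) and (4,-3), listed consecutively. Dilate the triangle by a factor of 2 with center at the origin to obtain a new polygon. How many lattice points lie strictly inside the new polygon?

81

By the shoelace formula, twice the signed area is |[2·(-2) − 0·8] + [0·(-3) − 4·(-2)] + [4·8 − 2·(-3)]| = 42, so the area is 21.
The number of boundary lattice points is Σ gcd(|Δx|,|Δy|) = gcd(2,10) + gcd(4,1) + gcd(2,11) = 2+1+1 = 4.
Scaling by 2 multiplies the area by 2² = 4 (so the new area is 84) and multiplies the boundary lattice-point count by 2, giving 8.
By Pick's theorem, the interior count of the dilated polygon is 84 − 8/2 + 1 = 81.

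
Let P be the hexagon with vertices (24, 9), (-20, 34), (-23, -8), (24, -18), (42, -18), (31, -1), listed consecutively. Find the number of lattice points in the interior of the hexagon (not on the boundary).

1832

The shoelace formula gives twice the area as |[24·34 − (-20)·9] + [(-20)·(-8) − (-23)·34] + [(-23)·(-18) − 24·(-8)] + [24·(-18) − 42·(-18)] + [42·(-1) − 31·(-18)] + [31·9 − 24·(-1)]| = 3687, so the area is 3687/2.
The number of boundary lattice points is Σ gcd(|Δx|,|Δy|) = gcd(44,25) + gcd(3,42) + gcd(47,10) + gcd(18,0) + gcd(11,17) + gcd(7,10) = 1+3+1+18+1+1 = 25.
By Pick's theorem A = I + B/2 − 1, so I = 3687/2 − 25/2 + 1 = 1832.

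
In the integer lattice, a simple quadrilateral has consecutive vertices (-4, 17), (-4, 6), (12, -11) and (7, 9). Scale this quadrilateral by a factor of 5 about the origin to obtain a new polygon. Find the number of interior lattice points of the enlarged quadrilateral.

By the shoelace formula, twice the signed area is |((-4)·6 − (-4)·17) + ((-4)·(-11) − 12·6) + (12·9 − 7·(-11)) + (7·17 − (-4)·9)| = 356, so the area is 178.
Summing gcd(|Δx|,|Δy|) over the edges gives the boundary count: gcd(0,11) + gcd(16,17) + gcd(5,20) + gcd(11,8) = 11+1+5+1 = 18.
Scaling by 5 multiplies the area by 5² = 25 (so the new area is 4450) and multiplies the boundary lattice-point count by 5, giving 90.
By Pick's theorem, the interior count of the dilated polygon is 4450 − 90/2 + 1 = 4406.

4406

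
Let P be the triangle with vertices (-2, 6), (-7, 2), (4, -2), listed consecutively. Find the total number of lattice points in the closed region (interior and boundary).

35

The shoelace formula gives twice the area as |[(-2)·2 − (-7)·6] + [(-7)·(-2) − 4·2] + [4·6 − (-2)·(-2)]| = 64, so the area is 32.
The number of boundary lattice points is Σ gcd(|Δx|,|Δy|) = gcd(5,4) + gcd(11,4) + gcd(6,8) = 1+1+2 = 4.
Pick's theorem gives I = A − B/2 + 1 = 32 − 4/2 + 1 = 31, so the closed region contains I + B = 31 + 4 = 35 lattice points.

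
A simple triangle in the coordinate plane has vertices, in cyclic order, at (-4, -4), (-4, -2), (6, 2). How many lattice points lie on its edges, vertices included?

The number of boundary lattice points is Σ gcd(|Δx|,|Δy|) = gcd(0,2) + gcd(10,4) + gcd(10,6) = 2+2+2 = 6.

6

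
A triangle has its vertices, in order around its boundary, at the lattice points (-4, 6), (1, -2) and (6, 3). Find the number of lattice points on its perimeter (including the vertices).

7

Summing gcd(|Δx|,|Δy|) over the edges gives the boundary count: gcd(5,8) + gcd(5,5) + gcd(10,3) = 1+5+1 = 7.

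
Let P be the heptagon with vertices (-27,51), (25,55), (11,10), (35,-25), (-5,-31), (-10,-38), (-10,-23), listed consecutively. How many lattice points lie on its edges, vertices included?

Along each edge there are gcd(|Δx|,|Δy|)+1 lattice points, so counting each shared vertex once the boundary has gcd(52,4) + gcd(14,45) + gcd(24,35) + gcd(40,6) + gcd(5,7) + gcd(0,15) + gcd(17,74) = 4+1+1+2+1+15+1 = 25.

25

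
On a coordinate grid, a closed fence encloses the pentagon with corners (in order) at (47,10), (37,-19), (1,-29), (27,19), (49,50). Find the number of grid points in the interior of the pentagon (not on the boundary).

The shoelace formula gives twice the area as |(47·(-19) − 37·10) + (37·(-29) − 1·(-19)) + (1·19 − 27·(-29)) + (27·50 − 49·19) + (49·10 − 47·50)| = 2956, so the area is 1478.
Along each edge there are gcd(|Δx|,|Δy|)+1 lattice points, so counting each shared vertex once the boundary has gcd(10,29) + gcd(36,10) + gcd(26,48) + gcd(22,31) + gcd(2,40) = 1+2+2+1+2 = 8.
Pick's theorem gives I = A − B/2 + 1 = 1478 − 8/2 + 1 = 1475.

1475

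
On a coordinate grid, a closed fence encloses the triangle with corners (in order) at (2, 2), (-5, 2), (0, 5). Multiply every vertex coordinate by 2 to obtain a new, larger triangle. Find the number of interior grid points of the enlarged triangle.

The shoelace formula gives twice the area as |[2·2 − (-5)·2] + [(-5)·5 − 0·2] + [0·2 − 2·5]| = 21, so the area is 21/2.
The number of boundary lattice points is Σ gcd(|Δx|,|Δy|) = gcd(7,0) + gcd(5,3) + gcd(2,3) = 7+1+1 = 9.
Scaling by 2 multiplies the area by 2² = 4 (so the new area is 42) and multiplies the boundary lattice-point count by 2, giving 18.
By Pick's theorem, the interior count of the dilated polygon is 42 − 18/2 + 1 = 34.

34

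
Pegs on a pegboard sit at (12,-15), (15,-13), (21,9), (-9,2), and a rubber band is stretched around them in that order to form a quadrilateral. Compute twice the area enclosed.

711

Using the shoelace formula, 2A = |(12·(-13) − 15·(-15)) + (15·9 − 21·(-13)) + (21·2 − (-9)·9) + ((-9)·(-15) − 12·2)| = 711, so the area is 355.5.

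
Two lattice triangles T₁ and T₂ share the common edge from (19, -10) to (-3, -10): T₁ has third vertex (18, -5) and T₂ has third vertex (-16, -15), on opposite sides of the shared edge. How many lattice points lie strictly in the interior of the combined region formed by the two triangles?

107

The union is the simple quadrilateral with vertices (19, -10), (18, -5), (-3, -10), (-16, -15) in order.
Using the shoelace formula, 2A = |[19·(-5) − 18·(-10)] + [18·(-10) − (-3)·(-5)] + [(-3)·(-15) − (-16)·(-10)] + [(-16)·(-10) − 19·(-15)]| = 220, so the area is 110.
Summing gcd(|Δx|,|Δy|) over the edges gives the boundary count: gcd(1,5) + gcd(21,5) + gcd(13,5) + gcd(35,5) = 1+1+1+5 = 8.
By Pick's theorem I = A − B/2 + 1 = 110 − 8/2 + 1 = 107.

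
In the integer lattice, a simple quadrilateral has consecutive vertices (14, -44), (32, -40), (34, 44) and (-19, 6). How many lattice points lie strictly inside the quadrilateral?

2702

Using the shoelace formula, 2A = |(14·(-40) − 32·(-44)) + (32·44 − 34·(-40)) + (34·6 − (-19)·44) + ((-19)·(-44) − 14·6)| = 5408, so the area is 2704.
Along each edge there are gcd(|Δx|,|Δy|)+1 lattice points, so counting each shared vertex once the boundary has gcd(18,4) + gcd(2,84) + gcd(53,38) + gcd(33,50) = 2+2+1+1 = 6.
Pick's theorem gives I = A − B/2 + 1 = 2704 − 6/2 + 1 = 2702.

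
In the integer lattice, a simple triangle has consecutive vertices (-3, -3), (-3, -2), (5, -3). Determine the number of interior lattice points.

0

Using the shoelace formula, 2A = |[(-3)·(-2) − (-3)·(-3)] + [(-3)·(-3) − 5·(-2)] + [5·(-3) − (-3)·(-3)]| = 8, so the area is 4.
Summing gcd(|Δx|,|Δy|) over the edges gives the boundary count: gcd(0,1) + gcd(8,1) + gcd(8,0) = 1+1+8 = 10.
By Pick's theorem A = I + B/2 − 1, so I = 4 − 10/2 + 1 = 0.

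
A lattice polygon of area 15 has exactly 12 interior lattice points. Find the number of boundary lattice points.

8

Pick's theorem gives A = I + B/2 − 1, so B = 2(A − I + 1) = 2(15 − 12 + 1) = 8.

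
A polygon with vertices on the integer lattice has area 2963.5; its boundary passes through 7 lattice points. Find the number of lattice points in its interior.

2961

Pick's theorem A = I + B/2 − 1 rearranges to I = A − B/2 + 1 = 2963.5 − 7/2 + 1 = 2961.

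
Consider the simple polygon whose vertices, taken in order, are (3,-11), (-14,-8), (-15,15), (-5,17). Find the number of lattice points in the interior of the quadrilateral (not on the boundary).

339

Using the shoelace formula, 2A = |[3·(-8) − (-14)·(-11)] + [(-14)·15 − (-15)·(-8)] + [(-15)·17 − (-5)·15] + [(-5)·(-11) − 3·17]| = 684, so the area is 342.
Summing gcd(|Δx|,|Δy|) over the edges gives the boundary count: gcd(17,3) + gcd(1,23) + gcd(10,2) + gcd(8,28) = 1+1+2+4 = 8.
By Pick's theorem A = I + B/2 − 1, so I = 342 − 8/2 + 1 = 339.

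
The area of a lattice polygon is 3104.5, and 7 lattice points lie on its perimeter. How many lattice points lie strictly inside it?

3102

Pick's theorem A = I + B/2 − 1 rearranges to I = A − B/2 + 1 = 3104.5 − 7/2 + 1 = 3102.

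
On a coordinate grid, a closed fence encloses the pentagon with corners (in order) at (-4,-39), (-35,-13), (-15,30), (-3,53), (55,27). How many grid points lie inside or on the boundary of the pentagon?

4152

By the shoelace formula, twice the signed area is |[(-4)·(-13) − (-35)·(-39)] + [(-35)·30 − (-15)·(-13)] + [(-15)·53 − (-3)·30] + [(-3)·27 − 55·53] + [55·(-39) − (-4)·27]| = 8296, so the area is 4148.
Summing gcd(|Δx|,|Δy|) over the edges gives the boundary count: gcd(31,26) + gcd(20,43) + gcd(12,23) + gcd(58,26) + gcd(59,66) = 1+1+1+2+1 = 6.
Pick's theorem gives I = A − B/2 + 1 = 4148 − 6/2 + 1 = 4146, so the closed region contains I + B = 4146 + 6 = 4152 lattice points.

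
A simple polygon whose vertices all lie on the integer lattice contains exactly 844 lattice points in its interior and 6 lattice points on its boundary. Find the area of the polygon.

Pick's theorem states A = I + B/2 − 1, so A = 844 + 6/2 − 1 = 846.

846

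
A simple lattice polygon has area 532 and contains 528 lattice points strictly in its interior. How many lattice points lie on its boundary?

10

Pick's theorem gives A = I + B/2 − 1, so B = 2(A − I + 1) = 2(532 − 528 + 1) = 10.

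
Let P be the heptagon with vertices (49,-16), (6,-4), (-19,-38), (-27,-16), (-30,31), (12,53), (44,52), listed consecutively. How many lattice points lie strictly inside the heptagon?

The shoelace formula gives twice the area as |[49·(-4) − 6·(-16)] + [6·(-38) − (-19)·(-4)] + [(-19)·(-16) − (-27)·(-38)] + [(-27)·31 − (-30)·(-16)] + [(-30)·53 − 12·31] + [12·52 − 44·53] + [44·(-16) − 49·52]| = 9365, so the area is 9365/2.
The number of boundary lattice points is Σ gcd(|Δx|,|Δy|) = gcd(43,12) + gcd(25,34) + gcd(8,22) + gcd(3,47) + gcd(42,22) + gcd(32,1) + gcd(5,68) = 1+1+2+1+2+1+1 = 9.
By Pick's theorem A = I + B/2 − 1, so I = 9365/2 − 9/2 + 1 = 4679.

4679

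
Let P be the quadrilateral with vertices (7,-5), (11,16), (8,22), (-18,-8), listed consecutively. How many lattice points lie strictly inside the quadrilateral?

377

The shoelace formula gives twice the area as |[7·16 − 11·(-5)] + [11·22 − 8·16] + [8·(-8) − (-18)·22] + [(-18)·(-5) − 7·(-8)]| = 759, so the area is 379.5.
Along each edge there are gcd(|Δx|,|Δy|)+1 lattice points, so counting each shared vertex once the boundary has gcd(4,21) + gcd(3,6) + gcd(26,30) + gcd(25,3) = 1+3+2+1 = 7.
Pick's theorem gives I = A − B/2 + 1 = 379.5 − 7/2 + 1 = 377.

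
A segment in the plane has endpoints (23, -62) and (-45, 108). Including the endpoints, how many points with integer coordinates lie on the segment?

35

The number of lattice points on a segment between lattice points is gcd(|Δx|,|Δy|) + 1 = gcd(68,170) + 1 = 34 + 1 = 35.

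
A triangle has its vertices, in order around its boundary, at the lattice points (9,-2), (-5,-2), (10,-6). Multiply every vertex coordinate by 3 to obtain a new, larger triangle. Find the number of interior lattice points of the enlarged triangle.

229

Using the shoelace formula, 2A = |[9·(-2) − (-5)·(-2)] + [(-5)·(-6) − 10·(-2)] + [10·(-2) − 9·(-6)]| = 56, so the area is 28.
The number of boundary lattice points is Σ gcd(|Δx|,|Δy|) = gcd(14,0) + gcd(15,4) + gcd(1,4) = 14+1+1 = 16.
Scaling by 3 multiplies the area by 3² = 9 (so the new area is 252) and multiplies the boundary lattice-point count by 3, giving 48.
By Pick's theorem, the interior count of the dilated polygon is 252 − 48/2 + 1 = 229.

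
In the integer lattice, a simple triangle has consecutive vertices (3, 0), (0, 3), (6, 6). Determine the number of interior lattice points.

The shoelace formula gives twice the area as |(3·3 − 0·0) + (0·6 − 6·3) + (6·0 − 3·6)| = 27, so the area is 27/2.
Summing gcd(|Δx|,|Δy|) over the edges gives the boundary count: gcd(3,3) + gcd(6,3) + gcd(3,6) = 3+3+3 = 9.
By Pick's theorem A = I + B/2 − 1, so I = 27/2 − 9/2 + 1 = 10.

10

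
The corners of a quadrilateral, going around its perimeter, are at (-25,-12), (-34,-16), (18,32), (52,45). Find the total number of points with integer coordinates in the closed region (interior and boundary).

The shoelace formula gives twice the area as |[(-25)·(-16) − (-34)·(-12)] + [(-34)·32 − 18·(-16)] + [18·45 − 52·32] + [52·(-12) − (-25)·45]| = 1161, so the area is 580.5.
Summing gcd(|Δx|,|Δy|) over the edges gives the boundary count: gcd(9,4) + gcd(52,48) + gcd(34,13) + gcd(77,57) = 1+4+1+1 = 7.
Pick's theorem gives I = A − B/2 + 1 = 580.5 − 7/2 + 1 = 578, so the closed region contains I + B = 578 + 7 = 585 lattice points.

585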